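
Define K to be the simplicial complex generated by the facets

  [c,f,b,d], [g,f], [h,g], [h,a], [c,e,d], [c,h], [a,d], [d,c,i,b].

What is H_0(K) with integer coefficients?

Take the total order a < b < c < d < e < f < g < h < i on the vertex set. Then K (dimension 3) consists of the simplices:

  0-simplices (9): a, b, c, d, e, f, g, h, i
  1-simplices (16): ad, ah, bc, bd, bf, bi, cd, ce, cf, ch, ci, de, df, di, fg, gh
  2-simplices (8): bcd, bcf, bci, bdf, bdi, cde, cdf, cdi
  3-simplices (2): bcdf, bcdi

so the chain groups are C_0 ≅ Z^9, C_1 ≅ Z^16, C_2 ≅ Z^8, C_3 ≅ Z^2.

Boundary ∂_1: C_1 → C_0 is given by ∂[p,q] = [q] − [p].
The resulting 9×16 matrix has rank 8, and its Smith normal form has invariant factors (1,1,1,1,1,1,1,1).

∂_2: C_2 → C_1 maps a triangle to the signed sum of its edges. For instance
  ∂cdf = df − cf + cd,
  ∂bdi = di − bi + bd.
The resulting 16×8 matrix has rank 6, and its Smith normal form has invariant factors (1,1,1,1,1,1).

The boundary map ∂_3: C_3 → C_2 sends each 3-simplex σ to the alternating sum Σ_i (−1)^i (σ with its i-th vertex removed). For instance
  ∂bcdi = cdi − bdi + bci − bcd,
  ∂bcdf = cdf − bdf + bcf − bcd.
This gives a 8×2 integer matrix of rank 2; reducing to Smith normal form yields diagonal entries (1,1).

Reading off H_k = ker ∂_k / im ∂_{k+1}:

  H_0: rank C_0 − rank ∂_1 = 9 − 8 = 1, and the invariant factors of ∂_1 are all 1, so H_0 ≅ Z.

H_0 ≅ Z.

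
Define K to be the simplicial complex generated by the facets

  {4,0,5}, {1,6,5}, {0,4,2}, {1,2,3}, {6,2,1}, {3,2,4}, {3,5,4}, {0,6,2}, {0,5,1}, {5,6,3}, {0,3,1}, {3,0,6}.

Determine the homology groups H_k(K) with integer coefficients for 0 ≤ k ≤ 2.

Fix the vertex order 0 < 1 < 2 < 3 < 4 < 5 < 6 and write every simplex with vertices in increasing order. Then dim K = 2 and the simplices of K are:

  0-simplices (7): [0], [1], [2], [3], [4], [5], [6]
  1-simplices (18): [0,1], [0,2], [0,3], [0,4], [0,5], [0,6], [1,2], [1,3], [1,5], [1,6], [2,3], [2,4], [2,6], [3,4], [3,5], [3,6], [4,5], [5,6]
  2-simplices (12): [0,1,3], [0,1,5], [0,2,4], [0,2,6], [0,3,6], [0,4,5], [1,2,3], [1,2,6], [1,5,6], [2,3,4], [3,4,5], [3,5,6]

giving chain groups C_0 ≅ Z^7, C_1 ≅ Z^18, C_2 ≅ Z^12.

∂_1: C_1 → C_0 is given by ∂[p,q] = [q] − [p]. For instance
  ∂[1,3] = [3] − [1].
This gives a 7×18 integer matrix of rank 6; reducing to Smith normal form yields diagonal entries (1,1,1,1,1,1).

The boundary map ∂_2: C_2 → C_1 acts by ∂[p,q,r] = [q,r] − [p,r] + [p,q]. For instance
  ∂[0,1,3] = [1,3] − [0,3] + [0,1],
  ∂[0,2,4] = [2,4] − [0,4] + [0,2].
The 18×12 boundary matrix has rank 12 and Smith normal form diag(1,1,1,1,1,1,1,1,1,1,1,2).

Computing H_k = (kernel of ∂_k) / (image of ∂_{k+1}):

  H_0: rank C_0 − rank ∂_1 = 7 − 6 = 1, and the invariant factors of ∂_1 are all 1, so H_0 ≅ Z.
  H_1: rank ker ∂_1 − rank ∂_2 = (18 − 6) − 12 = 0, and ∂_2 has invariant factor 2 > 1, so H_1 ≅ Z/2.
  H_2: rank ker ∂_2 − rank ∂_3 = (12 − 12) − 0 = 0, and there is no ∂_3, so H_2 ≅ 0.

As a check, the Euler characteristic is 7 − 18 + 12 = 1, which agrees with 1 − 0 + 0 = 1.

H_0 = Z,  H_1 = Z/2,  H_2 = 0.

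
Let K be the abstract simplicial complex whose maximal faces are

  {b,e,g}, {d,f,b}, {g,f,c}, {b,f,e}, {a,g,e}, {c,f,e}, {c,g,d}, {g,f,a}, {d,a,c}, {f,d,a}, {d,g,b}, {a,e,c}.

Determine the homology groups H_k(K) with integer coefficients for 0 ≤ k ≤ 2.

H_0 ≅ Z,  H_1 ≅ Z/2,  H_2 = 0.

Fix the vertex order a < b < c < d < e < f < g and write every simplex with vertices in increasing order. Then dim K = 2 and the simplices of K are:

  0-simplices (7): a, b, c, d, e, f, g
  1-simplices (18): ac, ad, ae, af, ag, bd, be, bf, bg, cd, ce, cf, cg, df, dg, ef, eg, fg
  2-simplices (12): acd, ace, adf, aeg, afg, bdf, bdg, bef, beg, cdg, cef, cfg

Hence C_0 ≅ Z^7, C_1 ≅ Z^18, C_2 ≅ Z^12.

Boundary ∂_1: C_1 → C_0 is given by ∂[p,q] = [q] − [p]. For instance
  ∂af = f − a.
As a 7×18 matrix over Z this has rank 6, with invariant factors (1,1,1,1,1,1).

Boundary ∂_2: C_2 → C_1 maps a triangle to the signed sum of its edges. For instance
  ∂afg = fg − ag + af,
  ∂bdg = dg − bg + bd.
The resulting 18×12 matrix has rank 12, and its Smith normal form has invariant factors (1,1,1,1,1,1,1,1,1,1,1,2).

Now H_k = ker ∂_k / im ∂_{k+1}, so:

  H_0: rank C_0 − rank ∂_1 = 7 − 6 = 1, and the invariant factors of ∂_1 are all 1, so H_0 = Z.
  H_1: rank ker ∂_1 − rank ∂_2 = (18 − 6) − 12 = 0, and ∂_2 has invariant factor 2 > 1, so H_1 = Z/2.
  H_2: rank ker ∂_2 − rank ∂_3 = (12 − 12) − 0 = 0, and there is no ∂_3, so H_2 = 0.

As a check, the Euler characteristic is 7 − 18 + 12 = 1, which agrees with 1 − 0 + 0 = 1.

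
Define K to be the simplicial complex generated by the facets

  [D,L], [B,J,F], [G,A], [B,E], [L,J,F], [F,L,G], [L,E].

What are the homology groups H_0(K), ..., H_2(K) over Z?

H_0 ≅ Z,  H_1 ≅ Z,  H_2 = 0.

Take the total order A < B < D < E < F < G < J < L on the vertex set. Then K (dimension 2) consists of the simplices:

  0-simplices (8): A, B, D, E, F, G, J, L
  1-simplices (11): AG, BE, BF, BJ, DL, EL, FG, FJ, FL, GL, JL
  2-simplices (3): BFJ, FGL, FJL

giving chain groups C_0 ≅ Z^8, C_1 ≅ Z^11, C_2 ≅ Z^3.

∂_1: C_1 → C_0 sends each edge [p,q] (with p < q) to q − p. For instance
  ∂FL = L − F.
As a 8×11 matrix over Z this has rank 7, with invariant factors (1,1,1,1,1,1,1).

Boundary ∂_2: C_2 → C_1 maps a triangle to the signed sum of its edges. For instance
  ∂FGL = GL − FL + FG,
  ∂FJL = JL − FL + FJ.
The 11×3 boundary matrix has rank 3 and Smith normal form diag(1,1,1).

Now H_k = ker ∂_k / im ∂_{k+1}, so:

  H_0: rank C_0 − rank ∂_1 = 8 − 7 = 1, and the invariant factors of ∂_1 are all 1, so H_0 = Z.
  H_1: rank ker ∂_1 − rank ∂_2 = (11 − 7) − 3 = 1, and the invariant factors of ∂_2 are all 1, so H_1 = Z.
  H_2: rank ker ∂_2 − rank ∂_3 = (3 − 3) − 0 = 0, and there is no ∂_3, so H_2 = 0.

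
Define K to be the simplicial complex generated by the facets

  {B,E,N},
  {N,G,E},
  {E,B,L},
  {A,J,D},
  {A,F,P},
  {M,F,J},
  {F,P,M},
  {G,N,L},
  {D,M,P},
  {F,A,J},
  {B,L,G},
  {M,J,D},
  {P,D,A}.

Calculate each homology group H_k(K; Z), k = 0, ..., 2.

H_0 ≅ Z^2,  H_1 ≅ Z,  H_2 ≅ Z.

Order the vertices as A < B < D < E < F < G < J < L < M < N < P. Listing each simplex with vertices in this order, K has dimension 2 with simplices:

  0-simplices (11): A, B, D, E, F, G, J, L, M, N, P
  1-simplices (22): AD, AF, AJ, AP, BE, BG, BL, BN, DJ, DM, DP, EG, EL, EN, FJ, FM, FP, GL, GN, JM, LN, MP
  2-simplices (13): ADJ, ADP, AFJ, AFP, BEL, BEN, BGL, DJM, DMP, EGN, FJM, FMP, GLN

Hence C_0 ≅ Z^11, C_1 ≅ Z^22, C_2 ≅ Z^13.

The boundary map ∂_1: C_1 → C_0 sends each edge [p,q] (with p < q) to q − p.
The resulting 11×22 matrix has rank 9, and its Smith normal form has invariant factors (1,1,1,1,1,1,1,1,1).

∂_2: C_2 → C_1 acts by ∂[p,q,r] = [q,r] − [p,r] + [p,q]. For instance
  ∂BEL = EL − BL + BE,
  ∂BEN = EN − BN + BE.
The 22×13 boundary matrix has rank 12 and Smith normal form diag(1,1,1,1,1,1,1,1,1,1,1,1).

Now H_k = ker ∂_k / im ∂_{k+1}, so:

  H_0: rank C_0 − rank ∂_1 = 11 − 9 = 2, and the invariant factors of ∂_1 are all 1, so H_0 = Z^2.
  H_1: rank ker ∂_1 − rank ∂_2 = (22 − 9) − 12 = 1, and the invariant factors of ∂_2 are all 1, so H_1 = Z.
  H_2: rank ker ∂_2 − rank ∂_3 = (13 − 12) − 0 = 1, and there is no ∂_3, so H_2 = Z.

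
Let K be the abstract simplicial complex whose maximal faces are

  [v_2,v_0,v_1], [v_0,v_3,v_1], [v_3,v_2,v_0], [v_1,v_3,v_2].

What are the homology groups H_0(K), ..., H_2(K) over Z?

H_0 = Z,  H_1 = 0,  H_2 = Z.

Order the vertices as v_0 < v_1 < v_2 < v_3. Listing each simplex with vertices in this order, K has dimension 2 with simplices:

  0-simplices (4): [v_0], [v_1], [v_2], [v_3]
  1-simplices (6): [v_0,v_1], [v_0,v_2], [v_0,v_3], [v_1,v_2], [v_1,v_3], [v_2,v_3]
  2-simplices (4): [v_0,v_1,v_2], [v_0,v_1,v_3], [v_0,v_2,v_3], [v_1,v_2,v_3]

so the chain groups are C_0 ≅ Z^4, C_1 ≅ Z^6, C_2 ≅ Z^4.

The boundary map ∂_1: C_1 → C_0 maps an edge to its endpoints' difference, ∂[p,q] = q − p. For instance
  ∂[v_2,v_3] = [v_3] − [v_2].
As a 4×6 matrix over Z this has rank 3, with invariant factors (1,1,1).

The boundary map ∂_2: C_2 → C_1 sends each 2-simplex [p,q,r] to [q,r] − [p,r] + [p,q]. For instance
  ∂[v_0,v_1,v_2] = [v_1,v_2] − [v_0,v_2] + [v_0,v_1],
  ∂[v_0,v_2,v_3] = [v_2,v_3] − [v_0,v_3] + [v_0,v_2].
The 6×4 boundary matrix has rank 3 and Smith normal form diag(1,1,1).

Now H_k = ker ∂_k / im ∂_{k+1}, so:

  H_0: rank C_0 − rank ∂_1 = 4 − 3 = 1, and the invariant factors of ∂_1 are all 1, so H_0 ≅ Z.
  H_1: rank ker ∂_1 − rank ∂_2 = (6 − 3) − 3 = 0, and the invariant factors of ∂_2 are all 1, so H_1 ≅ 0.
  H_2: rank ker ∂_2 − rank ∂_3 = (4 − 3) − 0 = 1, and there is no ∂_3, so H_2 ≅ Z.

(K is a triangulation of the 2-sphere S^2.)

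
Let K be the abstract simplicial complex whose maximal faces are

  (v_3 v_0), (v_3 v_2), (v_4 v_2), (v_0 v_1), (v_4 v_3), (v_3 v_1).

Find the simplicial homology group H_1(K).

H_1 = Z^2.

Fix the vertex order v_0 < v_1 < v_2 < v_3 < v_4 and write every simplex with vertices in increasing order. Then dim K = 1 and the simplices of K are:

  0-simplices (5): [v_0], [v_1], [v_2], [v_3], [v_4]
  1-simplices (6): [v_0,v_1], [v_0,v_3], [v_1,v_3], [v_2,v_3], [v_2,v_4], [v_3,v_4]

giving chain groups C_0 ≅ Z^5, C_1 ≅ Z^6.

∂_1: C_1 → C_0 is given by ∂[p,q] = [q] − [p]. For instance
  ∂[v_3,v_4] = [v_4] − [v_3].
This gives a 5×6 integer matrix of rank 4; reducing to Smith normal form yields diagonal entries (1,1,1,1).

Computing H_k = (kernel of ∂_k) / (image of ∂_{k+1}):

  H_1: rank ker ∂_1 − rank ∂_2 = (6 − 4) − 0 = 2, and there is no ∂_2, so H_1 ≅ Z^2.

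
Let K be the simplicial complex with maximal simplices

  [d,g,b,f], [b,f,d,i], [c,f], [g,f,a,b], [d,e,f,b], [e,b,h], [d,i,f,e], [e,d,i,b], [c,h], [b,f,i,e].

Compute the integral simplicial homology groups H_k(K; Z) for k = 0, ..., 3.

H_0 = Z,  H_1 = Z,  H_2 = 0,  H_3 = Z.

We work with the vertex ordering a < b < c < d < e < f < g < h < i. The simplices of K, each written with vertices in increasing order, are:

  0-simplices (9): a, b, c, d, e, f, g, h, i
  1-simplices (20): ab, af, ag, bd, be, bf, bg, bh, bi, cf, ch, de, df, dg, di, ef, eh, ei, fg, fi
  2-simplices (17): abf, abg, afg, bde, bdf, bdg, bdi, bef, beh, bei, bfg, bfi, def, dei, dfg, dfi, efi
  3-simplices (7): abfg, bdef, bdei, bdfg, bdfi, befi, defi

so the chain groups are C_0 ≅ Z^9, C_1 ≅ Z^20, C_2 ≅ Z^17, C_3 ≅ Z^7.

Boundary ∂_1: C_1 → C_0 is given by ∂[p,q] = [q] − [p].
This gives a 9×20 integer matrix of rank 8; reducing to Smith normal form yields diagonal entries (1,1,1,1,1,1,1,1).

The boundary map ∂_2: C_2 → C_1 maps a triangle to the signed sum of its edges. For instance
  ∂beh = eh − bh + be,
  ∂bei = ei − bi + be.
As a 20×17 matrix over Z this has rank 11, with invariant factors (1,1,1,1,1,1,1,1,1,1,1).

Boundary ∂_3: C_3 → C_2 sends each 3-simplex σ to the alternating sum Σ_i (−1)^i (σ with its i-th vertex removed). For instance
  ∂defi = efi − dfi + dei − def,
  ∂bdef = def − bef + bdf − bde.
The resulting 17×7 matrix has rank 6, and its Smith normal form has invariant factors (1,1,1,1,1,1).

Computing H_k = (kernel of ∂_k) / (image of ∂_{k+1}):

  H_0: rank C_0 − rank ∂_1 = 9 − 8 = 1, and the invariant factors of ∂_1 are all 1, so H_0 = Z.
  H_1: rank ker ∂_1 − rank ∂_2 = (20 − 8) − 11 = 1, and the invariant factors of ∂_2 are all 1, so H_1 = Z.
  H_2: rank ker ∂_2 − rank ∂_3 = (17 − 11) − 6 = 0, and the invariant factors of ∂_3 are all 1, so H_2 = 0.
  H_3: rank ker ∂_3 − rank ∂_4 = (7 − 6) − 0 = 1, and there is no ∂_4, so H_3 = Z.

As a check, the Euler characteristic is 9 − 20 + 17 − 7 = -1, which agrees with 1 − 1 + 0 − 1 = -1.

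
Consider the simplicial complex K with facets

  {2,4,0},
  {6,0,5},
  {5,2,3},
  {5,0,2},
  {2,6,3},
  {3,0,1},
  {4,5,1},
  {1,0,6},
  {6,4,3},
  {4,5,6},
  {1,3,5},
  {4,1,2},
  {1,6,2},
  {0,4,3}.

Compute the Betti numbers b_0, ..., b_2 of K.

Take the total order 0 < 1 < 2 < 3 < 4 < 5 < 6 on the vertex set. Then K (dimension 2) consists of the simplices:

  0-simplices (7): [0], [1], [2], [3], [4], [5], [6]
  1-simplices (21): [0,1], [0,2], [0,3], [0,4], [0,5], [0,6], [1,2], [1,3], [1,4], [1,5], [1,6], [2,3], [2,4], [2,5], [2,6], [3,4], [3,5], [3,6], [4,5], [4,6], [5,6]
  2-simplices (14): [0,1,3], [0,1,6], [0,2,4], [0,2,5], [0,3,4], [0,5,6], [1,2,4], [1,2,6], [1,3,5], [1,4,5], [2,3,5], [2,3,6], [3,4,6], [4,5,6]

so the chain groups are C_0 ≅ Z^7, C_1 ≅ Z^21, C_2 ≅ Z^14.

∂_1: C_1 → C_0 sends each edge [p,q] (with p < q) to q − p. For instance
  ∂[0,2] = [2] − [0].
This gives a 7×21 integer matrix of rank 6; reducing to Smith normal form yields diagonal entries (1,1,1,1,1,1).

Boundary ∂_2: C_2 → C_1 maps a triangle to the signed sum of its edges. For instance
  ∂[3,4,6] = [4,6] − [3,6] + [3,4],
  ∂[1,3,5] = [3,5] − [1,5] + [1,3].
The 21×14 boundary matrix has rank 13 and Smith normal form diag(1,1,1,1,1,1,1,1,1,1,1,1,1).

Now H_k = ker ∂_k / im ∂_{k+1}, so:

  H_0: rank C_0 − rank ∂_1 = 7 − 6 = 1, and the invariant factors of ∂_1 are all 1, so H_0 ≅ Z.
  H_1: rank ker ∂_1 − rank ∂_2 = (21 − 6) − 13 = 2, and the invariant factors of ∂_2 are all 1, so H_1 ≅ Z^2.
  H_2: rank ker ∂_2 − rank ∂_3 = (14 − 13) − 0 = 1, and there is no ∂_3, so H_2 ≅ Z.

As a check, the Euler characteristic is 7 − 21 + 14 = 0, which agrees with 1 − 2 + 1 = 0.
(K is a triangulation of the torus T^2.)

Hence the Betti numbers are b_0 = 1, b_1 = 2, b_2 = 1.

b_0 = 1, b_1 = 2, b_2 = 1.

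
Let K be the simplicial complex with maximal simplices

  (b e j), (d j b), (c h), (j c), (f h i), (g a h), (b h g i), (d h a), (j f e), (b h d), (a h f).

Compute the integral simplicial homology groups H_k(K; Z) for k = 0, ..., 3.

Take the total order a < b < c < d < e < f < g < h < i < j on the vertex set. Then K (dimension 3) consists of the simplices:

  0-simplices (10): a, b, c, d, e, f, g, h, i, j
  1-simplices (22): ad, af, ag, ah, bd, be, bg, bh, bi, bj, ch, cj, dh, dj, ef, ej, fh, fi, fj, gh, gi, hi
  2-simplices (12): adh, afh, agh, bdh, bdj, bej, bgh, bgi, bhi, efj, fhi, ghi
  3-simplices (1): bghi

Hence C_0 ≅ Z^10, C_1 ≅ Z^22, C_2 ≅ Z^12, C_3 ≅ Z^1.

∂_1: C_1 → C_0 sends each edge [p,q] (with p < q) to q − p. For instance
  ∂af = f − a.
As a 10×22 matrix over Z this has rank 9, with invariant factors (1,1,1,1,1,1,1,1,1).

Boundary ∂_2: C_2 → C_1 acts by ∂[p,q,r] = [q,r] − [p,r] + [p,q]. For instance
  ∂adh = dh − ah + ad,
  ∂bgh = gh − bh + bg.
The 22×12 boundary matrix has rank 11 and Smith normal form diag(1,1,1,1,1,1,1,1,1,1,1).

Boundary ∂_3: C_3 → C_2 sends each 3-simplex σ to the alternating sum Σ_i (−1)^i (σ with its i-th vertex removed). For instance
  ∂bghi = ghi − bhi + bgi − bgh.
The resulting 12×1 matrix has rank 1, and its Smith normal form has invariant factors (1).

From H_k ≅ ker(∂_k) / im(∂_{k+1}) we obtain:

  H_0: rank C_0 − rank ∂_1 = 10 − 9 = 1, and the invariant factors of ∂_1 are all 1, so H_0 ≅ Z.
  H_1: rank ker ∂_1 − rank ∂_2 = (22 − 9) − 11 = 2, and the invariant factors of ∂_2 are all 1, so H_1 ≅ Z^2.
  H_2: rank ker ∂_2 − rank ∂_3 = (12 − 11) − 1 = 0, and the invariant factors of ∂_3 are all 1, so H_2 ≅ 0.
  H_3: rank ker ∂_3 − rank ∂_4 = (1 − 1) − 0 = 0, and there is no ∂_4, so H_3 ≅ 0.

H_0 = Z,  H_1 = Z^2,  H_2 = 0,  H_3 = 0.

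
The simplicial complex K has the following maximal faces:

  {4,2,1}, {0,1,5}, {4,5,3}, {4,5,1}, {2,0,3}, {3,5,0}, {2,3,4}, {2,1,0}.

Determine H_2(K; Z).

Order the vertices as 0 < 1 < 2 < 3 < 4 < 5. Listing each simplex with vertices in this order, K has dimension 2 with simplices:

  0-simplices (6): [0], [1], [2], [3], [4], [5]
  1-simplices (12): [0,1], [0,2], [0,3], [0,5], [1,2], [1,4], [1,5], [2,3], [2,4], [3,4], [3,5], [4,5]
  2-simplices (8): [0,1,2], [0,1,5], [0,2,3], [0,3,5], [1,2,4], [1,4,5], [2,3,4], [3,4,5]

so the chain groups are C_0 ≅ Z^6, C_1 ≅ Z^12, C_2 ≅ Z^8.

Boundary ∂_1: C_1 → C_0 sends each edge [p,q] (with p < q) to q − p. For instance
  ∂[2,3] = [3] − [2].
The 6×12 boundary matrix has rank 5 and Smith normal form diag(1,1,1,1,1).

The boundary map ∂_2: C_2 → C_1 maps a triangle to the signed sum of its edges. For instance
  ∂[0,1,2] = [1,2] − [0,2] + [0,1],
  ∂[0,1,5] = [1,5] − [0,5] + [0,1].
The 12×8 boundary matrix has rank 7 and Smith normal form diag(1,1,1,1,1,1,1).

From H_k ≅ ker(∂_k) / im(∂_{k+1}) we obtain:

  H_2: rank ker ∂_2 − rank ∂_3 = (8 − 7) − 0 = 1, and there is no ∂_3, so H_2 = Z.

(K is a triangulation of the 2-sphere S^2.)

H_2 = Z.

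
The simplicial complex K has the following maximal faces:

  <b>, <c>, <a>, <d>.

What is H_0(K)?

H_0 ≅ Z^4.

We work with the vertex ordering a < b < c < d. The simplices of K, each written with vertices in increasing order, are:

  0-simplices (4): a, b, c, d

Hence C_0 ≅ Z^4.

Reading off H_k = ker ∂_k / im ∂_{k+1}:

  H_0: rank C_0 − rank ∂_1 = 4 − 0 = 4, and there is no ∂_1, so H_0 = Z^4.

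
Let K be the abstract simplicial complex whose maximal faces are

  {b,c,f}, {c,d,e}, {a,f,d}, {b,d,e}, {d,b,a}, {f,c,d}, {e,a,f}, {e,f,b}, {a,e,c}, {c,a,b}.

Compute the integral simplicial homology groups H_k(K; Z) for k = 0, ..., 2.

H_0 = Z,  H_1 = Z/2Z,  H_2 = 0.

We work with the vertex ordering a < b < c < d < e < f. The simplices of K, each written with vertices in increasing order, are:

  0-simplices (6): a, b, c, d, e, f
  1-simplices (15): ab, ac, ad, ae, af, bc, bd, be, bf, cd, ce, cf, de, df, ef
  2-simplices (10): abc, abd, ace, adf, aef, bcf, bde, bef, cde, cdf

giving chain groups C_0 ≅ Z^6, C_1 ≅ Z^15, C_2 ≅ Z^10.

The boundary map ∂_1: C_1 → C_0 maps an edge to its endpoints' difference, ∂[p,q] = q − p. For instance
  ∂ae = e − a.
This gives a 6×15 integer matrix of rank 5; reducing to Smith normal form yields diagonal entries (1,1,1,1,1).

Boundary ∂_2: C_2 → C_1 acts by ∂[p,q,r] = [q,r] − [p,r] + [p,q]. For instance
  ∂cde = de − ce + cd,
  ∂cdf = df − cf + cd.
The 15×10 boundary matrix has rank 10 and Smith normal form diag(1,1,1,1,1,1,1,1,1,2).

Now H_k = ker ∂_k / im ∂_{k+1}, so:

  H_0: rank C_0 − rank ∂_1 = 6 − 5 = 1, and the invariant factors of ∂_1 are all 1, so H_0 ≅ Z.
  H_1: rank ker ∂_1 − rank ∂_2 = (15 − 5) − 10 = 0, and ∂_2 has invariant factor 2 > 1, so H_1 ≅ Z/2Z.
  H_2: rank ker ∂_2 − rank ∂_3 = (10 − 10) − 0 = 0, and there is no ∂_3, so H_2 ≅ 0.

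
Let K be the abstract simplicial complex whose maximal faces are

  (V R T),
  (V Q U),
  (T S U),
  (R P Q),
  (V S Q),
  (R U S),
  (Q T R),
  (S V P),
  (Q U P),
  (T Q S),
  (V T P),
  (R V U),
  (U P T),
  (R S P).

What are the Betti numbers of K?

Order the vertices as P < Q < R < S < T < U < V. Listing each simplex with vertices in this order, K has dimension 2 with simplices:

  0-simplices (7): P, Q, R, S, T, U, V
  1-simplices (21): PQ, PR, PS, PT, PU, PV, QR, QS, QT, QU, QV, RS, RT, RU, RV, ST, SU, SV, TU, TV, UV
  2-simplices (14): PQR, PQU, PRS, PSV, PTU, PTV, QRT, QST, QSV, QUV, RSU, RTV, RUV, STU

Hence C_0 ≅ Z^7, C_1 ≅ Z^21, C_2 ≅ Z^14.

The boundary map ∂_1: C_1 → C_0 maps an edge to its endpoints' difference, ∂[p,q] = q − p.
As a 7×21 matrix over Z this has rank 6, with invariant factors (1,1,1,1,1,1).

The boundary map ∂_2: C_2 → C_1 sends each 2-simplex [p,q,r] to [q,r] − [p,r] + [p,q]. For instance
  ∂STU = TU − SU + ST,
  ∂PTU = TU − PU + PT.
As a 21×14 matrix over Z this has rank 13, with invariant factors (1,1,1,1,1,1,1,1,1,1,1,1,1).

Reading off H_k = ker ∂_k / im ∂_{k+1}:

  H_0: rank C_0 − rank ∂_1 = 7 − 6 = 1, and the invariant factors of ∂_1 are all 1, so H_0 ≅ Z.
  H_1: rank ker ∂_1 − rank ∂_2 = (21 − 6) − 13 = 2, and the invariant factors of ∂_2 are all 1, so H_1 ≅ Z^2.
  H_2: rank ker ∂_2 − rank ∂_3 = (14 − 13) − 0 = 1, and there is no ∂_3, so H_2 ≅ Z.

As a check, the Euler characteristic is 7 − 21 + 14 = 0, which agrees with 1 − 2 + 1 = 0.

Hence the Betti numbers are b_0 = 1, b_1 = 2, b_2 = 1.

b_0 = 1, b_1 = 2, b_2 = 1.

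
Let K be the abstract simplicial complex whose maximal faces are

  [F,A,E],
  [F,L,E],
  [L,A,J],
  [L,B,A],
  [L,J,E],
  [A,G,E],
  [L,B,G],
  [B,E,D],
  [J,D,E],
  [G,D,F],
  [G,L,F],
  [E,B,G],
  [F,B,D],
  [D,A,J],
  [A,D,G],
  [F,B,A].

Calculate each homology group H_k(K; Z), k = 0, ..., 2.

H_0 ≅ Z,  H_1 ≅ Z^2,  H_2 ≅ Z.

Order the vertices as A < B < D < E < F < G < J < L. Listing each simplex with vertices in this order, K has dimension 2 with simplices:

  0-simplices (8): A, B, D, E, F, G, J, L
  1-simplices (24): AB, AD, AE, AF, AG, AJ, AL, BD, BE, BF, BG, BL, DE, DF, DG, DJ, EF, EG, EJ, EL, FG, FL, GL, JL
  2-simplices (16): ABF, ABL, ADG, ADJ, AEF, AEG, AJL, BDE, BDF, BEG, BGL, DEJ, DFG, EFL, EJL, FGL

Hence C_0 ≅ Z^8, C_1 ≅ Z^24, C_2 ≅ Z^16.

The boundary map ∂_1: C_1 → C_0 maps an edge to its endpoints' difference, ∂[p,q] = q − p.
The 8×24 boundary matrix has rank 7 and Smith normal form diag(1,1,1,1,1,1,1).

The boundary map ∂_2: C_2 → C_1 maps a triangle to the signed sum of its edges. For instance
  ∂BEG = EG − BG + BE,
  ∂BDE = DE − BE + BD.
The resulting 24×16 matrix has rank 15, and its Smith normal form has invariant factors (1,1,1,1,1,1,1,1,1,1,1,1,1,1,1).

From H_k ≅ ker(∂_k) / im(∂_{k+1}) we obtain:

  H_0: rank C_0 − rank ∂_1 = 8 − 7 = 1, and the invariant factors of ∂_1 are all 1, so H_0 = Z.
  H_1: rank ker ∂_1 − rank ∂_2 = (24 − 7) − 15 = 2, and the invariant factors of ∂_2 are all 1, so H_1 = Z^2.
  H_2: rank ker ∂_2 − rank ∂_3 = (16 − 15) − 0 = 1, and there is no ∂_3, so H_2 = Z.

(K is a triangulation of the torus T^2.)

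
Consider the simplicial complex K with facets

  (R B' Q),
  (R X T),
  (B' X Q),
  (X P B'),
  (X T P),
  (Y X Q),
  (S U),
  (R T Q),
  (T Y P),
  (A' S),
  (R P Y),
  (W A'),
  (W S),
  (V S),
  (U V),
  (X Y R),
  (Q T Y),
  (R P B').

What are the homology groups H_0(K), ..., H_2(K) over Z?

H_0 ≅ Z^2,  H_1 ≅ Z^2 ⊕ Z_2,  H_2 = 0.

Order the vertices as P < Q < R < S < T < U < V < W < X < Y < A' < B'. Listing each simplex with vertices in this order, K has dimension 2 with simplices:

  0-simplices (12): [P], [Q], [R], [S], [T], [U], [V], [W], [X], [Y], [A'], [B']
  1-simplices (24): (24 of them)
  2-simplices (12): [P,R,Y], [P,R,B'], [P,T,X], [P,T,Y], [P,X,B'], [Q,R,T], [Q,R,B'], [Q,T,Y], [Q,X,Y], [Q,X,B'], [R,T,X], [R,X,Y]

Hence C_0 ≅ Z^12, C_1 ≅ Z^24, C_2 ≅ Z^12.

∂_1: C_1 → C_0 is given by ∂[p,q] = [q] − [p]. For instance
  ∂[P,X] = [X] − [P].
The resulting 12×24 matrix has rank 10, and its Smith normal form has invariant factors (1,1,1,1,1,1,1,1,1,1).

∂_2: C_2 → C_1 acts by ∂[p,q,r] = [q,r] − [p,r] + [p,q]. For instance
  ∂[R,T,X] = [T,X] − [R,X] + [R,T],
  ∂[P,R,B'] = [R,B'] − [P,B'] + [P,R].
This gives a 24×12 integer matrix of rank 12; reducing to Smith normal form yields diagonal entries (1,1,1,1,1,1,1,1,1,1,1,2).

Reading off H_k = ker ∂_k / im ∂_{k+1}:

  H_0: rank C_0 − rank ∂_1 = 12 − 10 = 2, and the invariant factors of ∂_1 are all 1, so H_0 ≅ Z^2.
  H_1: rank ker ∂_1 − rank ∂_2 = (24 − 10) − 12 = 2, and ∂_2 has invariant factor 2 > 1, so H_1 ≅ Z^2 ⊕ Z_2.
  H_2: rank ker ∂_2 − rank ∂_3 = (12 − 12) − 0 = 0, and there is no ∂_3, so H_2 ≅ 0.

As a check, the Euler characteristic is 12 − 24 + 12 = 0, which agrees with 2 − 2 + 0 = 0.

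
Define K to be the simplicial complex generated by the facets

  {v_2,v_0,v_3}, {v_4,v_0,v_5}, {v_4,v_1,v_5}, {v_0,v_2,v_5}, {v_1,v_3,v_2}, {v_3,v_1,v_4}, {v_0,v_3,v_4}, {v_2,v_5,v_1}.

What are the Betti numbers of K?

b_0 = 1, b_1 = 0, b_2 = 1.

We work with the vertex ordering v_0 < v_1 < v_2 < v_3 < v_4 < v_5. The simplices of K, each written with vertices in increasing order, are:

  0-simplices (6): [v_0], [v_1], [v_2], [v_3], [v_4], [v_5]
  1-simplices (12): [v_0,v_2], [v_0,v_3], [v_0,v_4], [v_0,v_5], [v_1,v_2], [v_1,v_3], [v_1,v_4], [v_1,v_5], [v_2,v_3], [v_2,v_5], [v_3,v_4], [v_4,v_5]
  2-simplices (8): [v_0,v_2,v_3], [v_0,v_2,v_5], [v_0,v_3,v_4], [v_0,v_4,v_5], [v_1,v_2,v_3], [v_1,v_2,v_5], [v_1,v_3,v_4], [v_1,v_4,v_5]

giving chain groups C_0 ≅ Z^6, C_1 ≅ Z^12, C_2 ≅ Z^8.

Boundary ∂_1: C_1 → C_0 is given by ∂[p,q] = [q] − [p].
The resulting 6×12 matrix has rank 5, and its Smith normal form has invariant factors (1,1,1,1,1).

Boundary ∂_2: C_2 → C_1 acts by ∂[p,q,r] = [q,r] − [p,r] + [p,q]. For instance
  ∂[v_0,v_2,v_3] = [v_2,v_3] − [v_0,v_3] + [v_0,v_2],
  ∂[v_1,v_2,v_3] = [v_2,v_3] − [v_1,v_3] + [v_1,v_2].
This gives a 12×8 integer matrix of rank 7; reducing to Smith normal form yields diagonal entries (1,1,1,1,1,1,1).

From H_k ≅ ker(∂_k) / im(∂_{k+1}) we obtain:

  H_0: rank C_0 − rank ∂_1 = 6 − 5 = 1, and the invariant factors of ∂_1 are all 1, so H_0 = Z.
  H_1: rank ker ∂_1 − rank ∂_2 = (12 − 5) − 7 = 0, and the invariant factors of ∂_2 are all 1, so H_1 = 0.
  H_2: rank ker ∂_2 − rank ∂_3 = (8 − 7) − 0 = 1, and there is no ∂_3, so H_2 = Z.

As a check, the Euler characteristic is 6 − 12 + 8 = 2, which agrees with 1 − 0 + 1 = 2.

Hence the Betti numbers are b_0 = 1, b_1 = 0, b_2 = 1.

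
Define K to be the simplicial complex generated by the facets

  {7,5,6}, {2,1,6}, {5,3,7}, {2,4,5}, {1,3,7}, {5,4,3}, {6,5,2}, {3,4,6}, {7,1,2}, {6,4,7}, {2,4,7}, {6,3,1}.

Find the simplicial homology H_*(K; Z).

Take the total order 1 < 2 < 3 < 4 < 5 < 6 < 7 on the vertex set. Then K (dimension 2) consists of the simplices:

  0-simplices (7): [1], [2], [3], [4], [5], [6], [7]
  1-simplices (18): [1,2], [1,3], [1,6], [1,7], [2,4], [2,5], [2,6], [2,7], [3,4], [3,5], [3,6], [3,7], [4,5], [4,6], [4,7], [5,6], [5,7], [6,7]
  2-simplices (12): [1,2,6], [1,2,7], [1,3,6], [1,3,7], [2,4,5], [2,4,7], [2,5,6], [3,4,5], [3,4,6], [3,5,7], [4,6,7], [5,6,7]

giving chain groups C_0 ≅ Z^7, C_1 ≅ Z^18, C_2 ≅ Z^12.

∂_1: C_1 → C_0 maps an edge to its endpoints' difference, ∂[p,q] = q − p. For instance
  ∂[1,7] = [7] − [1].
The 7×18 boundary matrix has rank 6 and Smith normal form diag(1,1,1,1,1,1).

∂_2: C_2 → C_1 sends each 2-simplex [p,q,r] to [q,r] − [p,r] + [p,q]. For instance
  ∂[1,3,6] = [3,6] − [1,6] + [1,3],
  ∂[1,3,7] = [3,7] − [1,7] + [1,3].
This gives a 18×12 integer matrix of rank 12; reducing to Smith normal form yields diagonal entries (1,1,1,1,1,1,1,1,1,1,1,2).

Now H_k = ker ∂_k / im ∂_{k+1}, so:

  H_0: rank C_0 − rank ∂_1 = 7 − 6 = 1, and the invariant factors of ∂_1 are all 1, so H_0 ≅ Z.
  H_1: rank ker ∂_1 − rank ∂_2 = (18 − 6) − 12 = 0, and ∂_2 has invariant factor 2 > 1, so H_1 ≅ Z/2.
  H_2: rank ker ∂_2 − rank ∂_3 = (12 − 12) − 0 = 0, and there is no ∂_3, so H_2 ≅ 0.

H_0 = Z,  H_1 = Z/2,  H_2 = 0.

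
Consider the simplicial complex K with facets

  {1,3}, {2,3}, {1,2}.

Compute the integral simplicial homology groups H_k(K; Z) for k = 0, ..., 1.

Take the total order 1 < 2 < 3 on the vertex set. Then K (dimension 1) consists of the simplices:

  0-simplices (3): [1], [2], [3]
  1-simplices (3): [1,2], [1,3], [2,3]

giving chain groups C_0 ≅ Z^3, C_1 ≅ Z^3.

∂_1: C_1 → C_0 maps an edge to its endpoints' difference, ∂[p,q] = q − p. For instance
  ∂[1,3] = [3] − [1].
The 3×3 boundary matrix has rank 2 and Smith normal form diag(1,1).

Now H_k = ker ∂_k / im ∂_{k+1}, so:

  H_0: rank C_0 − rank ∂_1 = 3 − 2 = 1, and the invariant factors of ∂_1 are all 1, so H_0 ≅ Z.
  H_1: rank ker ∂_1 − rank ∂_2 = (3 − 2) − 0 = 1, and there is no ∂_2, so H_1 ≅ Z.

As a check, the Euler characteristic is 3 − 3 = 0, which agrees with 1 − 1 = 0.

H_0 ≅ Z,  H_1 ≅ Z.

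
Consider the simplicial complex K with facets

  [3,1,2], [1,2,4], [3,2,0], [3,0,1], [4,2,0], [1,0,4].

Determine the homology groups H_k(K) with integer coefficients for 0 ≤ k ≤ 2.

We work with the vertex ordering 0 < 1 < 2 < 3 < 4. The simplices of K, each written with vertices in increasing order, are:

  0-simplices (5): [0], [1], [2], [3], [4]
  1-simplices (9): [0,1], [0,2], [0,3], [0,4], [1,2], [1,3], [1,4], [2,3], [2,4]
  2-simplices (6): [0,1,3], [0,1,4], [0,2,3], [0,2,4], [1,2,3], [1,2,4]

Hence C_0 ≅ Z^5, C_1 ≅ Z^9, C_2 ≅ Z^6.

Boundary ∂_1: C_1 → C_0 maps an edge to its endpoints' difference, ∂[p,q] = q − p. For instance
  ∂[0,3] = [3] − [0].
The 5×9 boundary matrix has rank 4 and Smith normal form diag(1,1,1,1).

Boundary ∂_2: C_2 → C_1 acts by ∂[p,q,r] = [q,r] − [p,r] + [p,q]. For instance
  ∂[1,2,3] = [2,3] − [1,3] + [1,2],
  ∂[0,2,3] = [2,3] − [0,3] + [0,2].
The resulting 9×6 matrix has rank 5, and its Smith normal form has invariant factors (1,1,1,1,1).

Computing H_k = (kernel of ∂_k) / (image of ∂_{k+1}):

  H_0: rank C_0 − rank ∂_1 = 5 − 4 = 1, and the invariant factors of ∂_1 are all 1, so H_0 = Z.
  H_1: rank ker ∂_1 − rank ∂_2 = (9 − 4) − 5 = 0, and the invariant factors of ∂_2 are all 1, so H_1 = 0.
  H_2: rank ker ∂_2 − rank ∂_3 = (6 − 5) − 0 = 1, and there is no ∂_3, so H_2 = Z.

As a check, the Euler characteristic is 5 − 9 + 6 = 2, which agrees with 1 − 0 + 1 = 2.

H_0 ≅ Z,  H_1 = 0,  H_2 ≅ Z.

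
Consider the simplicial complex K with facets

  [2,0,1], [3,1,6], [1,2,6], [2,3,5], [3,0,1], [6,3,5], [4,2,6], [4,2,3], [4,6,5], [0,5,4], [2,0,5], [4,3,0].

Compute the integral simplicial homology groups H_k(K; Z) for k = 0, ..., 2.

Take the total order 0 < 1 < 2 < 3 < 4 < 5 < 6 on the vertex set. Then K (dimension 2) consists of the simplices:

  0-simplices (7): [0], [1], [2], [3], [4], [5], [6]
  1-simplices (18): [0,1], [0,2], [0,3], [0,4], [0,5], [1,2], [1,3], [1,6], [2,3], [2,4], [2,5], [2,6], [3,4], [3,5], [3,6], [4,5], [4,6], [5,6]
  2-simplices (12): [0,1,2], [0,1,3], [0,2,5], [0,3,4], [0,4,5], [1,2,6], [1,3,6], [2,3,4], [2,3,5], [2,4,6], [3,5,6], [4,5,6]

giving chain groups C_0 ≅ Z^7, C_1 ≅ Z^18, C_2 ≅ Z^12.

The boundary map ∂_1: C_1 → C_0 maps an edge to its endpoints' difference, ∂[p,q] = q − p.
The 7×18 boundary matrix has rank 6 and Smith normal form diag(1,1,1,1,1,1).

∂_2: C_2 → C_1 acts by ∂[p,q,r] = [q,r] − [p,r] + [p,q]. For instance
  ∂[3,5,6] = [5,6] − [3,6] + [3,5],
  ∂[2,3,4] = [3,4] − [2,4] + [2,3].
This gives a 18×12 integer matrix of rank 12; reducing to Smith normal form yields diagonal entries (1,1,1,1,1,1,1,1,1,1,1,2).

Now H_k = ker ∂_k / im ∂_{k+1}, so:

  H_0: rank C_0 − rank ∂_1 = 7 − 6 = 1, and the invariant factors of ∂_1 are all 1, so H_0 ≅ Z.
  H_1: rank ker ∂_1 − rank ∂_2 = (18 − 6) − 12 = 0, and ∂_2 has invariant factor 2 > 1, so H_1 ≅ Z/2Z.
  H_2: rank ker ∂_2 − rank ∂_3 = (12 − 12) − 0 = 0, and there is no ∂_3, so H_2 ≅ 0.

As a check, the Euler characteristic is 7 − 18 + 12 = 1, which agrees with 1 − 0 + 0 = 1.
(K is a triangulation of the real projective plane RP^2.)

H_0 ≅ Z,  H_1 ≅ Z/2Z,  H_2 = 0.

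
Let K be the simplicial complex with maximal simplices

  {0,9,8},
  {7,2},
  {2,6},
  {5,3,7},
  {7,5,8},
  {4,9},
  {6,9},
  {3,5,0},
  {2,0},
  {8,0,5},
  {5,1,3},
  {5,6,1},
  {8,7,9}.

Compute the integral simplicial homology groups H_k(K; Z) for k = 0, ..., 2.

H_0 = Z,  H_1 = Z^3,  H_2 = 0.

We work with the vertex ordering 0 < 1 < 2 < 3 < 4 < 5 < 6 < 7 < 8 < 9. The simplices of K, each written with vertices in increasing order, are:

  0-simplices (10): [0], [1], [2], [3], [4], [5], [6], [7], [8], [9]
  1-simplices (20): [0,2], [0,3], [0,5], [0,8], [0,9], [1,3], [1,5], [1,6], [2,6], [2,7], [3,5], [3,7], [4,9], [5,6], [5,7], [5,8], [6,9], [7,8], [7,9], [8,9]
  2-simplices (8): [0,3,5], [0,5,8], [0,8,9], [1,3,5], [1,5,6], [3,5,7], [5,7,8], [7,8,9]

Hence C_0 ≅ Z^10, C_1 ≅ Z^20, C_2 ≅ Z^8.

∂_1: C_1 → C_0 sends each edge [p,q] (with p < q) to q − p. For instance
  ∂[2,7] = [7] − [2].
This gives a 10×20 integer matrix of rank 9; reducing to Smith normal form yields diagonal entries (1,1,1,1,1,1,1,1,1).

∂_2: C_2 → C_1 maps a triangle to the signed sum of its edges. For instance
  ∂[5,7,8] = [7,8] − [5,8] + [5,7],
  ∂[1,5,6] = [5,6] − [1,6] + [1,5].
This gives a 20×8 integer matrix of rank 8; reducing to Smith normal form yields diagonal entries (1,1,1,1,1,1,1,1).

Reading off H_k = ker ∂_k / im ∂_{k+1}:

  H_0: rank C_0 − rank ∂_1 = 10 − 9 = 1, and the invariant factors of ∂_1 are all 1, so H_0 = Z.
  H_1: rank ker ∂_1 − rank ∂_2 = (20 − 9) − 8 = 3, and the invariant factors of ∂_2 are all 1, so H_1 = Z^3.
  H_2: rank ker ∂_2 − rank ∂_3 = (8 − 8) − 0 = 0, and there is no ∂_3, so H_2 = 0.

As a check, the Euler characteristic is 10 − 20 + 8 = -2, which agrees with 1 − 3 + 0 = -2.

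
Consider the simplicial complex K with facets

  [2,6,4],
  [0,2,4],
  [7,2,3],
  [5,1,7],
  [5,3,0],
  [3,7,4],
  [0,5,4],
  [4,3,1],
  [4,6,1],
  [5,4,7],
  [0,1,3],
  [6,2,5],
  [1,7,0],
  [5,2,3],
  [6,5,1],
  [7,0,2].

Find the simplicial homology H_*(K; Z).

Fix the vertex order 0 < 1 < 2 < 3 < 4 < 5 < 6 < 7 and write every simplex with vertices in increasing order. Then dim K = 2 and the simplices of K are:

  0-simplices (8): [0], [1], [2], [3], [4], [5], [6], [7]
  1-simplices (24): (24 of them)
  2-simplices (16): [0,1,3], [0,1,7], [0,2,4], [0,2,7], [0,3,5], [0,4,5], [1,3,4], [1,4,6], [1,5,6], [1,5,7], [2,3,5], [2,3,7], [2,4,6], [2,5,6], [3,4,7], [4,5,7]

Hence C_0 ≅ Z^8, C_1 ≅ Z^24, C_2 ≅ Z^16.

The boundary map ∂_1: C_1 → C_0 sends each edge [p,q] (with p < q) to q − p. For instance
  ∂[2,4] = [4] − [2].
This gives a 8×24 integer matrix of rank 7; reducing to Smith normal form yields diagonal entries (1,1,1,1,1,1,1).

The boundary map ∂_2: C_2 → C_1 acts by ∂[p,q,r] = [q,r] − [p,r] + [p,q]. For instance
  ∂[1,3,4] = [3,4] − [1,4] + [1,3],
  ∂[1,5,6] = [5,6] − [1,6] + [1,5].
As a 24×16 matrix over Z this has rank 15, with invariant factors (1,1,1,1,1,1,1,1,1,1,1,1,1,1,1).

Computing H_k = (kernel of ∂_k) / (image of ∂_{k+1}):

  H_0: rank C_0 − rank ∂_1 = 8 − 7 = 1, and the invariant factors of ∂_1 are all 1, so H_0 ≅ Z.
  H_1: rank ker ∂_1 − rank ∂_2 = (24 − 7) − 15 = 2, and the invariant factors of ∂_2 are all 1, so H_1 ≅ Z^2.
  H_2: rank ker ∂_2 − rank ∂_3 = (16 − 15) − 0 = 1, and there is no ∂_3, so H_2 ≅ Z.

(K is a triangulation of the torus T^2.)

H_0 ≅ Z,  H_1 ≅ Z^2,  H_2 ≅ Z.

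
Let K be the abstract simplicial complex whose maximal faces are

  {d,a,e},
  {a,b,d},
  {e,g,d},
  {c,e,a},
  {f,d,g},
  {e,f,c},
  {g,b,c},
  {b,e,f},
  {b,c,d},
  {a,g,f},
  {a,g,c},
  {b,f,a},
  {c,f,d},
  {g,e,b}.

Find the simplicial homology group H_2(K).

H_2 ≅ Z.

K has 7 vertices, 21 edges, 14 triangles.
rank ∂_2 = 13, rank ∂_3 = 0 ⇒ b_2 = 14 − 13 − 0 = 1. So H_2 ≅ Z.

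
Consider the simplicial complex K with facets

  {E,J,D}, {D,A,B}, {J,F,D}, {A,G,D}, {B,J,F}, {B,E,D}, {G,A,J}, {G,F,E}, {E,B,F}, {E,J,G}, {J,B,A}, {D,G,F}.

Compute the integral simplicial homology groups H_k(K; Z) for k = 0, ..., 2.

H_0 ≅ Z,  H_1 ≅ Z/2,  H_2 = 0.

Fix the vertex order A < B < D < E < F < G < J and write every simplex with vertices in increasing order. Then dim K = 2 and the simplices of K are:

  0-simplices (7): A, B, D, E, F, G, J
  1-simplices (18): AB, AD, AG, AJ, BD, BE, BF, BJ, DE, DF, DG, DJ, EF, EG, EJ, FG, FJ, GJ
  2-simplices (12): ABD, ABJ, ADG, AGJ, BDE, BEF, BFJ, DEJ, DFG, DFJ, EFG, EGJ

so the chain groups are C_0 ≅ Z^7, C_1 ≅ Z^18, C_2 ≅ Z^12.

∂_1: C_1 → C_0 is given by ∂[p,q] = [q] − [p]. For instance
  ∂EF = F − E.
As a 7×18 matrix over Z this has rank 6, with invariant factors (1,1,1,1,1,1).

The boundary map ∂_2: C_2 → C_1 maps a triangle to the signed sum of its edges. For instance
  ∂ADG = DG − AG + AD,
  ∂ABD = BD − AD + AB.
The resulting 18×12 matrix has rank 12, and its Smith normal form has invariant factors (1,1,1,1,1,1,1,1,1,1,1,2).

Computing H_k = (kernel of ∂_k) / (image of ∂_{k+1}):

  H_0: rank C_0 − rank ∂_1 = 7 − 6 = 1, and the invariant factors of ∂_1 are all 1, so H_0 = Z.
  H_1: rank ker ∂_1 − rank ∂_2 = (18 − 6) − 12 = 0, and ∂_2 has invariant factor 2 > 1, so H_1 = Z/2.
  H_2: rank ker ∂_2 − rank ∂_3 = (12 − 12) − 0 = 0, and there is no ∂_3, so H_2 = 0.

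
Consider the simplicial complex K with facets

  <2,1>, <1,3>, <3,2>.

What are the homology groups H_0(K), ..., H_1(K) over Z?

H_0 = Z,  H_1 = Z.

K has 3 vertices, 3 edges.
rank ∂_0 = 0, rank ∂_1 = 2 ⇒ b_0 = 3 − 0 − 2 = 1; all invariant factors of ∂_1 are 1 so no torsion. So H_0 ≅ Z.
rank ∂_1 = 2, rank ∂_2 = 0 ⇒ b_1 = 3 − 2 − 0 = 1. So H_1 ≅ Z.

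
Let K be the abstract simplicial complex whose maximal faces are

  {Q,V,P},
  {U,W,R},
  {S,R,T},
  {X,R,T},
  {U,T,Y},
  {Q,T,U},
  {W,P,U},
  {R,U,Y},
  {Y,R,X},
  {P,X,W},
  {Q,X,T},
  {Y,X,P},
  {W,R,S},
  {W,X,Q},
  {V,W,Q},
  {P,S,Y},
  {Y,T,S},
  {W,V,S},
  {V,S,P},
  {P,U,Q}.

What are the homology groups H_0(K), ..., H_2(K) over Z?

We work with the vertex ordering P < Q < R < S < T < U < V < W < X < Y. The simplices of K, each written with vertices in increasing order, are:

  0-simplices (10): P, Q, R, S, T, U, V, W, X, Y
  1-simplices (30): PQ, PS, PU, PV, PW, PX, PY, QT, QU, QV, QW, QX, RS, RT, RU, RW, RX, RY, ST, SV, SW, SY, TU, TX, TY, UW, UY, VW, WX, XY
  2-simplices (20): PQU, PQV, PSV, PSY, PUW, PWX, PXY, QTU, QTX, QVW, QWX, RST, RSW, RTX, RUW, RUY, RXY, STY, SVW, TUY

Hence C_0 ≅ Z^10, C_1 ≅ Z^30, C_2 ≅ Z^20.

Boundary ∂_1: C_1 → C_0 is given by ∂[p,q] = [q] − [p].
The 10×30 boundary matrix has rank 9 and Smith normal form diag(1,1,1,1,1,1,1,1,1).

The boundary map ∂_2: C_2 → C_1 sends each 2-simplex [p,q,r] to [q,r] − [p,r] + [p,q]. For instance
  ∂PQV = QV − PV + PQ,
  ∂SVW = VW − SW + SV.
The 30×20 boundary matrix has rank 20 and Smith normal form diag(1,1,1,1,1,1,1,1,1,1,1,1,1,1,1,1,1,1,1,2).

Now H_k = ker ∂_k / im ∂_{k+1}, so:

  H_0: rank C_0 − rank ∂_1 = 10 − 9 = 1, and the invariant factors of ∂_1 are all 1, so H_0 = Z.
  H_1: rank ker ∂_1 − rank ∂_2 = (30 − 9) − 20 = 1, and ∂_2 has invariant factor 2 > 1, so H_1 = Z ⊕ Z/2Z.
  H_2: rank ker ∂_2 − rank ∂_3 = (20 − 20) − 0 = 0, and there is no ∂_3, so H_2 = 0.

(K is a triangulation of the Klein bottle.)

H_0 = Z,  H_1 = Z ⊕ Z/2Z,  H_2 = 0.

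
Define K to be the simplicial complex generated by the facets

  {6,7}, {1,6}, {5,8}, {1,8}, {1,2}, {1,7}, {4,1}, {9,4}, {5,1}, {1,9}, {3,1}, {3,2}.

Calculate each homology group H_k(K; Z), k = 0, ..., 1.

Take the total order 1 < 2 < 3 < 4 < 5 < 6 < 7 < 8 < 9 on the vertex set. Then K (dimension 1) consists of the simplices:

  0-simplices (9): [1], [2], [3], [4], [5], [6], [7], [8], [9]
  1-simplices (12): [1,2], [1,3], [1,4], [1,5], [1,6], [1,7], [1,8], [1,9], [2,3], [4,9], [5,8], [6,7]

so the chain groups are C_0 ≅ Z^9, C_1 ≅ Z^12.

Boundary ∂_1: C_1 → C_0 maps an edge to its endpoints' difference, ∂[p,q] = q − p. For instance
  ∂[1,9] = [9] − [1].
The 9×12 boundary matrix has rank 8 and Smith normal form diag(1,1,1,1,1,1,1,1).

Reading off H_k = ker ∂_k / im ∂_{k+1}:

  H_0: rank C_0 − rank ∂_1 = 9 − 8 = 1, and the invariant factors of ∂_1 are all 1, so H_0 ≅ Z.
  H_1: rank ker ∂_1 − rank ∂_2 = (12 − 8) − 0 = 4, and there is no ∂_2, so H_1 ≅ Z^4.

As a check, the Euler characteristic is 9 − 12 = -3, which agrees with 1 − 4 = -3.

H_0 ≅ Z,  H_1 ≅ Z^4.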